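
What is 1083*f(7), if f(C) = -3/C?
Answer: -3249/7 ≈ -464.14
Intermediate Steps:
1083*f(7) = 1083*(-3/7) = -3249/7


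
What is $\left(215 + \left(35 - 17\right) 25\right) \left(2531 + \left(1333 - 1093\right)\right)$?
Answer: $1842715$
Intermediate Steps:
$\left(215 + \left(35 - 17\right) 25\right) \left(2531 + \left(1333 - 1093\right)\right) = \left(215 + 18 \cdot 25\right) \left(2531 + \left(1333 - 1093\right)\right) = \left(215 + 450\right) \left(2531 + 240\right) = 665 \cdot 2771 = 1842715$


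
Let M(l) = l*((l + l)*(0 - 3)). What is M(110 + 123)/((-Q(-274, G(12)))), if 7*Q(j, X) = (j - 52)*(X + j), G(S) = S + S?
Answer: 1140069/40750 ≈ 27.977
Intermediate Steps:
M(l) = -6*l**2 (M(l) = l*((2*l)*(-3)) = l*(-6*l) = -6*l**2)
G(S) = 2*S
Q(j, X) = (-52 + j)*(X + j)/7 (Q(j, X) = ((j - 52)*(X + j))/7 = ((-52 + j)*(X + j))/7 = (-52 + j)*(X + j)/7)
M(110 + 123)/((-Q(-274, G(12)))) = (-6*(110 + 123)**2)/((-(-104*12/7 - 52/7*(-274) + (1/7)*(-274)**2 + (1/7)*(2*12)*(-274)))) = (-6*233**2)/((-(-52/7*24 + 14248/7 + (1/7)*75076 + (1/7)*24*(-274)))) = (-6*54289)/((-(-1248/7 + 14248/7 + 75076/7 - 6576/7))) = -325734/((-1*81500/7)) = -325734/(-81500/7) = -325734*(-7/81500) = 1140069/40750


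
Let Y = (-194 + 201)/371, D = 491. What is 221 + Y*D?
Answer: 12204/53 ≈ 230.26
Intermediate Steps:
Y = 1/53 (Y = 7*(1/371) = 1/53 ≈ 0.018868)
221 + Y*D = 221 + (1/53)*491 = 221 + 491/53 = 12204/53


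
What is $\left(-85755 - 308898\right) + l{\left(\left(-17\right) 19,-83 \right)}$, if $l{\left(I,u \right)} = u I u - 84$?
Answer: $-2619884$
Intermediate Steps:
$l{\left(I,u \right)} = -84 + I u^{2}$ ($l{\left(I,u \right)} = I u u - 84 = I u^{2} - 84 = -84 + I u^{2}$)
$\left(-85755 - 308898\right) + l{\left(\left(-17\right) 19,-83 \right)} = \left(-85755 - 308898\right) + \left(-84 + \left(-17\right) 19 \left(-83\right)^{2}\right) = -394653 - 2225231 = -2619884$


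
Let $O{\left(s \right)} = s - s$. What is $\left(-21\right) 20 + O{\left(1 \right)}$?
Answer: $-420$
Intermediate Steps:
$O{\left(s \right)} = 0$
$\left(-21\right) 20 + O{\left(1 \right)} = \left(-21\right) 20 + 0 = -420 + 0 = -420$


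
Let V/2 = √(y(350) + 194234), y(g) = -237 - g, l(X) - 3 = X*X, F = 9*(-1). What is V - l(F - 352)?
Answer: -130324 + 2*√193647 ≈ -1.2944e+5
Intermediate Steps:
F = -9
l(X) = 3 + X² (l(X) = 3 + X*X = 3 + X²)
V = 2*√193647 (V = 2*√((-237 - 1*350) + 194234) = 2*√((-237 - 350) + 194234) = 2*√(-587 + 194234) = 2*√193647 ≈ 880.11)
V - l(F - 352) = 2*√193647 - (3 + (-9 - 352)²) = 2*√193647 - (3 + (-361)²) = 2*√193647 - (3 + 130321) = 2*√193647 - 1*130324 = 2*√193647 - 130324 = -130324 + 2*√193647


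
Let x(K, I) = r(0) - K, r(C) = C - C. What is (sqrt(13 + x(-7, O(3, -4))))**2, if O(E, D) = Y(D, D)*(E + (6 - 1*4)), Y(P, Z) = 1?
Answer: 20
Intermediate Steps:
r(C) = 0
O(E, D) = 2 + E (O(E, D) = 1*(E + (6 - 1*4)) = 1*(E + (6 - 4)) = 1*(E + 2) = 1*(2 + E) = 2 + E)
x(K, I) = -K (x(K, I) = 0 - K = -K)
(sqrt(13 + x(-7, O(3, -4))))**2 = (sqrt(13 - 1*(-7)))**2 = (sqrt(13 + 7))**2 = (sqrt(20))**2 = (2*sqrt(5))**2 = 20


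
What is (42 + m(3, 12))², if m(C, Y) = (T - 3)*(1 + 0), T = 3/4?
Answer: 25281/16 ≈ 1580.1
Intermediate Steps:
T = ¾ (T = 3*(¼) = ¾ ≈ 0.75000)
m(C, Y) = -9/4 (m(C, Y) = (¾ - 3)*(1 + 0) = -9/4*1 = -9/4)
(42 + m(3, 12))² = (42 - 9/4)² = (159/4)² = 25281/16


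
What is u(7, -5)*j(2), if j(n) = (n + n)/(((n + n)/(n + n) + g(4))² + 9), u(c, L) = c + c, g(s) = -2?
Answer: 28/5 ≈ 5.6000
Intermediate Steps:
u(c, L) = 2*c
j(n) = n/5 (j(n) = (n + n)/(((n + n)/(n + n) - 2)² + 9) = (2*n)/(((2*n)/((2*n)) - 2)² + 9) = (2*n)/(((2*n)*(1/(2*n)) - 2)² + 9) = (2*n)/((1 - 2)² + 9) = (2*n)/((-1)² + 9) = (2*n)/(1 + 9) = (2*n)/10 = (2*n)*(⅒) = n/5)
u(7, -5)*j(2) = (2*7)*((⅕)*2) = 14*(⅖) = 28/5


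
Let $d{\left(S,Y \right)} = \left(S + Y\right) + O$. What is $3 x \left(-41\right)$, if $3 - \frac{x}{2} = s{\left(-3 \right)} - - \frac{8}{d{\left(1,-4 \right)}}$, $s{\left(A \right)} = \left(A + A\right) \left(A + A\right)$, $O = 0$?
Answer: $7462$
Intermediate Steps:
$d{\left(S,Y \right)} = S + Y$ ($d{\left(S,Y \right)} = \left(S + Y\right) + 0 = S + Y$)
$s{\left(A \right)} = 4 A^{2}$ ($s{\left(A \right)} = 2 A 2 A = 4 A^{2}$)
$x = - \frac{182}{3}$ ($x = 6 - 2 \left(4 \left(-3\right)^{2} - - \frac{8}{1 - 4}\right) = 6 - 2 \left(4 \cdot 9 - - \frac{8}{-3}\right) = 6 - 2 \left(36 - \left(-8\right) \left(- \frac{1}{3}\right)\right) = 6 - 2 \left(36 - \frac{8}{3}\right) = 6 - \frac{200}{3} = - \frac{182}{3} \approx -60.667$)
$3 x \left(-41\right) = 3 \left(- \frac{182}{3}\right) \left(-41\right) = \left(-182\right) \left(-41\right) = 7462$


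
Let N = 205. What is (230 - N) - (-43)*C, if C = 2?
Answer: 111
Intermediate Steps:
(230 - N) - (-43)*C = (230 - 1*205) - (-43)*2 = (230 - 205) - 1*(-86) = 25 + 86 = 111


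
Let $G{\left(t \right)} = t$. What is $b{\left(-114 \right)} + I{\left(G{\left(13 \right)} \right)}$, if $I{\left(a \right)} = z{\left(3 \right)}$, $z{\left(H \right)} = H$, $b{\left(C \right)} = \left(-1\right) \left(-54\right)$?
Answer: $57$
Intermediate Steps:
$b{\left(C \right)} = 54$
$I{\left(a \right)} = 3$
$b{\left(-114 \right)} + I{\left(G{\left(13 \right)} \right)} = 54 + 3 = 57$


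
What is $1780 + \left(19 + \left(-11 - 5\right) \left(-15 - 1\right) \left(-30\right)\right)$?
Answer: $-5881$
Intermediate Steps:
$1780 + \left(19 + \left(-11 - 5\right) \left(-15 - 1\right) \left(-30\right)\right) = 1780 + \left(19 + \left(-16\right) \left(-16\right) \left(-30\right)\right) = 1780 + \left(19 + 256 \left(-30\right)\right) = 1780 + \left(19 - 7680\right) = 1780 - 7661 = -5881$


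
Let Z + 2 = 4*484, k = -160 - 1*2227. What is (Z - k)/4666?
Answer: 4321/4666 ≈ 0.92606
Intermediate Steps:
k = -2387 (k = -160 - 2227 = -2387)
Z = 1934 (Z = -2 + 4*484 = -2 + 1936 = 1934)
(Z - k)/4666 = (1934 - 1*(-2387))/4666 = (1934 + 2387)*(1/4666) = 4321*(1/4666) = 4321/4666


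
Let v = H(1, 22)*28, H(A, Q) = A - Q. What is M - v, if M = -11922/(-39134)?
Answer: 11511357/19567 ≈ 588.30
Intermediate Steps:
M = 5961/19567 (M = -11922*(-1/39134) = 5961/19567 ≈ 0.30465)
v = -588 (v = (1 - 1*22)*28 = (1 - 22)*28 = -21*28 = -588)
M - v = 5961/19567 - 1*(-588) = 5961/19567 + 588 = 11511357/19567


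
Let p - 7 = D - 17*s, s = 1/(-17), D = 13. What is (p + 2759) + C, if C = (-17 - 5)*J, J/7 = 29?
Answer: -1686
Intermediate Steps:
J = 203 (J = 7*29 = 203)
s = -1/17 ≈ -0.058824
p = 21 (p = 7 + (13 - 17*(-1/17)) = 7 + (13 + 1) = 7 + 14 = 21)
C = -4466 (C = (-17 - 5)*203 = -22*203 = -4466)
(p + 2759) + C = (21 + 2759) - 4466 = 2780 - 4466 = -1686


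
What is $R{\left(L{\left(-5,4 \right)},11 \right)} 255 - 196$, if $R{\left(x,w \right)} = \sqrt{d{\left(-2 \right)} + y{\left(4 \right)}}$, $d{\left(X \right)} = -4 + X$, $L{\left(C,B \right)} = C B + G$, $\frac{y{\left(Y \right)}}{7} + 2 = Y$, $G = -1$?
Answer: $-196 + 510 \sqrt{2} \approx 525.25$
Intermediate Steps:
$y{\left(Y \right)} = -14 + 7 Y$
$L{\left(C,B \right)} = -1 + B C$ ($L{\left(C,B \right)} = C B - 1 = B C - 1 = -1 + B C$)
$R{\left(x,w \right)} = 2 \sqrt{2}$ ($R{\left(x,w \right)} = \sqrt{\left(-4 - 2\right) + \left(-14 + 7 \cdot 4\right)} = \sqrt{-6 + \left(-14 + 28\right)} = \sqrt{-6 + 14} = \sqrt{8} = 2 \sqrt{2}$)
$R{\left(L{\left(-5,4 \right)},11 \right)} 255 - 196 = 2 \sqrt{2} \cdot 255 - 196 = 510 \sqrt{2} - 196 = -196 + 510 \sqrt{2}$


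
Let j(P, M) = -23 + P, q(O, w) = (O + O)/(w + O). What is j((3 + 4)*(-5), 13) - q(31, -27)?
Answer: -147/2 ≈ -73.500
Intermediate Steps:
q(O, w) = 2*O/(O + w) (q(O, w) = (2*O)/(O + w) = 2*O/(O + w))
j((3 + 4)*(-5), 13) - q(31, -27) = (-23 + (3 + 4)*(-5)) - 2*31/(31 - 27) = (-23 + 7*(-5)) - 2*31/4 = (-23 - 35) - 2*31/4 = -58 - 1*31/2 = -58 - 31/2 = -147/2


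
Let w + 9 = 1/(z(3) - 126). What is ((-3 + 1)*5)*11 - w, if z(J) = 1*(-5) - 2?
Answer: -13432/133 ≈ -100.99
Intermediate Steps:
z(J) = -7 (z(J) = -5 - 2 = -7)
w = -1198/133 (w = -9 + 1/(-7 - 126) = -9 + 1/(-133) = -9 - 1/133 = -1198/133 ≈ -9.0075)
((-3 + 1)*5)*11 - w = ((-3 + 1)*5)*11 - 1*(-1198/133) = -2*5*11 + 1198/133 = -10*11 + 1198/133 = -110 + 1198/133 = -13432/133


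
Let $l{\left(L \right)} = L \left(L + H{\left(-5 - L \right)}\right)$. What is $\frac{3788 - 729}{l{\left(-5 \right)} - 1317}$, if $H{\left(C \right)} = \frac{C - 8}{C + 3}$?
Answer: $- \frac{1311}{548} \approx -2.3923$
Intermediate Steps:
$H{\left(C \right)} = \frac{-8 + C}{3 + C}$
$l{\left(L \right)} = L \left(L + \frac{-13 - L}{-2 - L}\right)$ ($l{\left(L \right)} = L \left(L + \frac{-8 - \left(5 + L\right)}{3 - \left(5 + L\right)}\right) = L \left(L + \frac{-13 - L}{-2 - L}\right)$)
$\frac{3788 - 729}{l{\left(-5 \right)} - 1317} = \frac{3788 - 729}{- \frac{5 \left(13 - 5 - 5 \left(2 - 5\right)\right)}{2 - 5} - 1317} = \frac{3059}{- \frac{5 \left(13 - 5 - -15\right)}{-3} - 1317} = \frac{3059}{\left(-5\right) \left(- \frac{1}{3}\right) \left(13 - 5 + 15\right) - 1317} = \frac{3059}{\left(-5\right) \left(- \frac{1}{3}\right) 23 - 1317} = \frac{3059}{\frac{115}{3} - 1317} = \frac{3059}{- \frac{3836}{3}} = 3059 \left(- \frac{3}{3836}\right) = - \frac{1311}{548}$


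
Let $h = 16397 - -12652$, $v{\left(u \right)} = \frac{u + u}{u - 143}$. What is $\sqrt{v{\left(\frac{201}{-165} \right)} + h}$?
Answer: $\frac{\sqrt{456916518366}}{3966} \approx 170.44$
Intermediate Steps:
$v{\left(u \right)} = \frac{2 u}{-143 + u}$
$h = 29049$ ($h = 16397 + 12652 = 29049$)
$\sqrt{v{\left(\frac{201}{-165} \right)} + h} = \sqrt{\frac{2 \frac{201}{-165}}{-143 + \frac{201}{-165}} + 29049} = \sqrt{\frac{2 \cdot 201 \left(- \frac{1}{165}\right)}{-143 + 201 \left(- \frac{1}{165}\right)} + 29049} = \sqrt{2 \left(- \frac{67}{55}\right) \frac{1}{-143 - \frac{67}{55}} + 29049} = \sqrt{2 \left(- \frac{67}{55}\right) \frac{1}{- \frac{7932}{55}} + 29049} = \sqrt{2 \left(- \frac{67}{55}\right) \left(- \frac{55}{7932}\right) + 29049} = \sqrt{\frac{67}{3966} + 29049} = \sqrt{\frac{115208401}{3966}} = \frac{\sqrt{456916518366}}{3966}$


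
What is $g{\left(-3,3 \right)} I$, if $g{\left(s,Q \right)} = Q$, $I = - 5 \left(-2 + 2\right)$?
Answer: $0$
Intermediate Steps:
$I = 0$ ($I = \left(-5\right) 0 = 0$)
$g{\left(-3,3 \right)} I = 3 \cdot 0 = 0$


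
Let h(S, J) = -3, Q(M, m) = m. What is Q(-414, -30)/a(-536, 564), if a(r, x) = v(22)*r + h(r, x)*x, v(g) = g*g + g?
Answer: 15/136454 ≈ 0.00010993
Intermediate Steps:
v(g) = g + g² (v(g) = g² + g = g + g²)
a(r, x) = -3*x + 506*r (a(r, x) = (22*(1 + 22))*r - 3*x = (22*23)*r - 3*x = 506*r - 3*x = -3*x + 506*r)
Q(-414, -30)/a(-536, 564) = -30/(-3*564 + 506*(-536)) = -30/(-1692 - 271216) = -30/(-272908) = -30*(-1/272908) = 15/136454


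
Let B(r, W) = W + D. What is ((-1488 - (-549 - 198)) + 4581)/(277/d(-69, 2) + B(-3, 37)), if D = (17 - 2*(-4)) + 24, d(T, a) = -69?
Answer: 264960/5657 ≈ 46.838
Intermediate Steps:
D = 49 (D = (17 + 8) + 24 = 25 + 24 = 49)
B(r, W) = 49 + W (B(r, W) = W + 49 = 49 + W)
((-1488 - (-549 - 198)) + 4581)/(277/d(-69, 2) + B(-3, 37)) = ((-1488 - (-549 - 198)) + 4581)/(277/(-69) + (49 + 37)) = ((-1488 - 1*(-747)) + 4581)/(277*(-1/69) + 86) = ((-1488 + 747) + 4581)/(-277/69 + 86) = (-741 + 4581)/(5657/69) = 3840*(69/5657) = 264960/5657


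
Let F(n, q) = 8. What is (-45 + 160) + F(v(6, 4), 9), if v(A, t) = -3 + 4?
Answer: 123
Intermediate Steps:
v(A, t) = 1
(-45 + 160) + F(v(6, 4), 9) = (-45 + 160) + 8 = 115 + 8 = 123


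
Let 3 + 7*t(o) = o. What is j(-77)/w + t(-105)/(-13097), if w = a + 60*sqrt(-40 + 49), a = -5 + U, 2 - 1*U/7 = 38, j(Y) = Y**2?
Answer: -7059175/91679 ≈ -76.999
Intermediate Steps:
U = -252 (U = 14 - 7*38 = 14 - 266 = -252)
t(o) = -3/7 + o/7
a = -257 (a = -5 - 252 = -257)
w = -77 (w = -257 + 60*sqrt(-40 + 49) = -257 + 60*sqrt(9) = -257 + 60*3 = -257 + 180 = -77)
j(-77)/w + t(-105)/(-13097) = (-77)**2/(-77) + (-3/7 + (1/7)*(-105))/(-13097) = 5929*(-1/77) + (-3/7 - 15)*(-1/13097) = -77 - 108/7*(-1/13097) = -77 + 108/91679 = -7059175/91679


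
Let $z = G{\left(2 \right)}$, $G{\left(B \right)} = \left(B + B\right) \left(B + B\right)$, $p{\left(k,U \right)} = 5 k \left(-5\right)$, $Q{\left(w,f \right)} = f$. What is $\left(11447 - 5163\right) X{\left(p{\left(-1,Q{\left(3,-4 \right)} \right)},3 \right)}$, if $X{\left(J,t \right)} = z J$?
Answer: $2513600$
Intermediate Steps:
$p{\left(k,U \right)} = - 25 k$
$G{\left(B \right)} = 4 B^{2}$ ($G{\left(B \right)} = 2 B 2 B = 4 B^{2}$)
$z = 16$ ($z = 4 \cdot 2^{2} = 4 \cdot 4 = 16$)
$X{\left(J,t \right)} = 16 J$
$\left(11447 - 5163\right) X{\left(p{\left(-1,Q{\left(3,-4 \right)} \right)},3 \right)} = \left(11447 - 5163\right) 16 \left(\left(-25\right) \left(-1\right)\right) = \left(11447 - 5163\right) 16 \cdot 25 = 6284 \cdot 400 = 2513600$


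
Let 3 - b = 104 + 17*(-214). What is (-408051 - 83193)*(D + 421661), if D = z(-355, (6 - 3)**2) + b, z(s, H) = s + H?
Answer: -208705995888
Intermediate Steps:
z(s, H) = H + s
b = 3537 (b = 3 - (104 + 17*(-214)) = 3 - (104 - 3638) = 3 - 1*(-3534) = 3 + 3534 = 3537)
D = 3191 (D = ((6 - 3)**2 - 355) + 3537 = (3**2 - 355) + 3537 = (9 - 355) + 3537 = -346 + 3537 = 3191)
(-408051 - 83193)*(D + 421661) = (-408051 - 83193)*(3191 + 421661) = -491244*424852 = -208705995888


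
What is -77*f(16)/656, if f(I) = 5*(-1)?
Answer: 385/656 ≈ 0.58689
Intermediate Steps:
f(I) = -5
-77*f(16)/656 = -(-385)/656 = -77*(-5/656) = 385/656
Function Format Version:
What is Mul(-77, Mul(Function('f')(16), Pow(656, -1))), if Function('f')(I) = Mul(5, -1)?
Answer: Rational(385, 656) ≈ 0.58689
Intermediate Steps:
Function('f')(I) = -5
Mul(-77, Mul(Function('f')(16), Pow(656, -1))) = Mul(-77, Mul(-5, Pow(656, -1))) = Mul(-77, Mul(-5, Rational(1, 656))) = Mul(-77, Rational(-5, 656)) = Rational(385, 656)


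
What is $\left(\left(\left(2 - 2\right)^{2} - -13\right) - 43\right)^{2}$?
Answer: $900$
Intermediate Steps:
$\left(\left(\left(2 - 2\right)^{2} - -13\right) - 43\right)^{2} = \left(\left(0^{2} + 13\right) - 43\right)^{2} = \left(\left(0 + 13\right) - 43\right)^{2} = \left(13 - 43\right)^{2} = \left(-30\right)^{2} = 900$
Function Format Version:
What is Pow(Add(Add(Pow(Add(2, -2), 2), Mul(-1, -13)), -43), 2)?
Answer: 900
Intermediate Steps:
Pow(Add(Add(Pow(Add(2, -2), 2), Mul(-1, -13)), -43), 2) = Pow(Add(Add(Pow(0, 2), 13), -43), 2) = Pow(Add(Add(0, 13), -43), 2) = Pow(Add(13, -43), 2) = Pow(-30, 2) = 900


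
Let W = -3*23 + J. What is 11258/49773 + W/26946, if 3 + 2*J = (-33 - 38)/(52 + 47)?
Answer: 9894430379/44259047514 ≈ 0.22356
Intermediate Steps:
J = -184/99 (J = -3/2 + ((-33 - 38)/(52 + 47))/2 = -3/2 + (-71/99)/2 = -3/2 + (-71*1/99)/2 = -3/2 + (½)*(-71/99) = -3/2 - 71/198 = -184/99 ≈ -1.8586)
W = -7015/99 (W = -3*23 - 184/99 = -69 - 184/99 = -7015/99 ≈ -70.859)
11258/49773 + W/26946 = 11258/49773 - 7015/99/26946 = 11258*(1/49773) - 7015/99*1/26946 = 11258/49773 - 7015/2667654 = 9894430379/44259047514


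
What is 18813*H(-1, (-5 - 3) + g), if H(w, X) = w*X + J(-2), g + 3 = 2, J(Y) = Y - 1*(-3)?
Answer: 188130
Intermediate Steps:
J(Y) = 3 + Y (J(Y) = Y + 3 = 3 + Y)
g = -1 (g = -3 + 2 = -1)
H(w, X) = 1 + X*w (H(w, X) = w*X + (3 - 2) = X*w + 1 = 1 + X*w)
18813*H(-1, (-5 - 3) + g) = 18813*(1 + ((-5 - 3) - 1)*(-1)) = 18813*(1 + (-8 - 1)*(-1)) = 18813*(1 - 9*(-1)) = 18813*(1 + 9) = 18813*10 = 188130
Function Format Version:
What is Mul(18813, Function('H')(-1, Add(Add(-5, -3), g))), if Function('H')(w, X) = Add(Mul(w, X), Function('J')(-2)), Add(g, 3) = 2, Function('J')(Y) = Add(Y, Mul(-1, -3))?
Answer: 188130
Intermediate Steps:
Function('J')(Y) = Add(3, Y) (Function('J')(Y) = Add(Y, 3) = Add(3, Y))
g = -1 (g = Add(-3, 2) = -1)
Function('H')(w, X) = Add(1, Mul(X, w)) (Function('H')(w, X) = Add(Mul(w, X), Add(3, -2)) = Add(Mul(X, w), 1) = Add(1, Mul(X, w)))
Mul(18813, Function('H')(-1, Add(Add(-5, -3), g))) = Mul(18813, Add(1, Mul(Add(Add(-5, -3), -1), -1))) = Mul(18813, Add(1, Mul(Add(-8, -1), -1))) = Mul(18813, Add(1, Mul(-9, -1))) = Mul(18813, Add(1, 9)) = Mul(18813, 10) = 188130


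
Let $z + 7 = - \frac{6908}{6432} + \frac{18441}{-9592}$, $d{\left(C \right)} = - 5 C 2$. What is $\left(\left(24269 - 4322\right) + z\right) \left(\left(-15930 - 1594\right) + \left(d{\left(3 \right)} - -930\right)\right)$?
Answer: $- \frac{79874960218948}{240999} \approx -3.3143 \cdot 10^{8}$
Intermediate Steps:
$d{\left(C \right)} = - 10 C$
$z = - \frac{9636629}{963996}$ ($z = -7 + \left(- \frac{6908}{6432} + \frac{18441}{-9592}\right) = -7 + \left(\left(-6908\right) \frac{1}{6432} + 18441 \left(- \frac{1}{9592}\right)\right) = -7 - \frac{2888657}{963996} = - \frac{9636629}{963996} \approx -9.9966$)
$\left(\left(24269 - 4322\right) + z\right) \left(\left(-15930 - 1594\right) + \left(d{\left(3 \right)} - -930\right)\right) = \left(\left(24269 - 4322\right) - \frac{9636629}{963996}\right) \left(\left(-15930 - 1594\right) - -900\right) = \left(19947 - \frac{9636629}{963996}\right) \left(-17524 + \left(-30 + 930\right)\right) = \frac{19219191583 \left(-17524 + 900\right)}{963996} = \frac{19219191583}{963996} \left(-16624\right) = - \frac{79874960218948}{240999}$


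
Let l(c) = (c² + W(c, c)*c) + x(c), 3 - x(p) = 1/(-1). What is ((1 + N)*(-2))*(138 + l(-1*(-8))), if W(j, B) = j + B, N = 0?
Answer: -668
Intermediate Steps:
W(j, B) = B + j
x(p) = 4 (x(p) = 3 - 1/(-1) = 3 - 1*(-1) = 3 + 1 = 4)
l(c) = 4 + 3*c² (l(c) = (c² + (c + c)*c) + 4 = (c² + (2*c)*c) + 4 = (c² + 2*c²) + 4 = 3*c² + 4 = 4 + 3*c²)
((1 + N)*(-2))*(138 + l(-1*(-8))) = ((1 + 0)*(-2))*(138 + (4 + 3*(-1*(-8))²)) = (1*(-2))*(138 + (4 + 3*8²)) = -2*(138 + (4 + 3*64)) = -2*(138 + (4 + 192)) = -2*(138 + 196) = -2*334 = -668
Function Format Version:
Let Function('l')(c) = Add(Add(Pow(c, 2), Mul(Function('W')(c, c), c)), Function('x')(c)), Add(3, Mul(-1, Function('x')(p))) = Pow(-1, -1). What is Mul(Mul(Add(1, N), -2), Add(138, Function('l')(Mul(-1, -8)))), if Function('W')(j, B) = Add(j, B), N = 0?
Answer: -668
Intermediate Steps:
Function('W')(j, B) = Add(B, j)
Function('x')(p) = 4 (Function('x')(p) = Add(3, Mul(-1, Pow(-1, -1))) = Add(3, Mul(-1, -1)) = Add(3, 1) = 4)
Function('l')(c) = Add(4, Mul(3, Pow(c, 2))) (Function('l')(c) = Add(Add(Pow(c, 2), Mul(Add(c, c), c)), 4) = Add(Add(Pow(c, 2), Mul(Mul(2, c), c)), 4) = Add(Add(Pow(c, 2), Mul(2, Pow(c, 2))), 4) = Add(Mul(3, Pow(c, 2)), 4) = Add(4, Mul(3, Pow(c, 2))))
Mul(Mul(Add(1, N), -2), Add(138, Function('l')(Mul(-1, -8)))) = Mul(Mul(Add(1, 0), -2), Add(138, Add(4, Mul(3, Pow(Mul(-1, -8), 2))))) = Mul(Mul(1, -2), Add(138, Add(4, Mul(3, Pow(8, 2))))) = Mul(-2, Add(138, Add(4, Mul(3, 64)))) = Mul(-2, Add(138, Add(4, 192))) = Mul(-2, Add(138, 196)) = Mul(-2, 334) = -668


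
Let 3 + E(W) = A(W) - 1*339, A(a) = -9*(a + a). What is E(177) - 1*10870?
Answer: -14398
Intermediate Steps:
A(a) = -18*a
E(W) = -342 - 18*W (E(W) = -3 + (-18*W - 1*339) = -3 + (-18*W - 339) = -3 + (-339 - 18*W) = -342 - 18*W)
E(177) - 1*10870 = (-342 - 18*177) - 1*10870 = (-342 - 3186) - 10870 = -3528 - 10870 = -14398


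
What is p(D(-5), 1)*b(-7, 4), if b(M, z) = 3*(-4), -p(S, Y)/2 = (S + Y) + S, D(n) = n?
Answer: -216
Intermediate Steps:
p(S, Y) = -4*S - 2*Y (p(S, Y) = -2*((S + Y) + S) = -2*(Y + 2*S) = -4*S - 2*Y)
b(M, z) = -12
p(D(-5), 1)*b(-7, 4) = (-4*(-5) - 2*1)*(-12) = (20 - 2)*(-12) = 18*(-12) = -216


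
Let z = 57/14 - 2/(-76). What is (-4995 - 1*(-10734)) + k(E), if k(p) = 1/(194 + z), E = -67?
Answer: 151205566/26347 ≈ 5739.0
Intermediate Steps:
z = 545/133 (z = 57*(1/14) - 2*(-1/76) = 57/14 + 1/38 = 545/133 ≈ 4.0977)
k(p) = 133/26347 (k(p) = 1/(194 + 545/133) = 1/(26347/133) = 133/26347)
(-4995 - 1*(-10734)) + k(E) = (-4995 - 1*(-10734)) + 133/26347 = (-4995 + 10734) + 133/26347 = 5739 + 133/26347 = 151205566/26347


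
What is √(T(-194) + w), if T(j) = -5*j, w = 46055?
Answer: 15*√209 ≈ 216.85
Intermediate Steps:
√(T(-194) + w) = √(-5*(-194) + 46055) = √(970 + 46055) = √47025 = 15*√209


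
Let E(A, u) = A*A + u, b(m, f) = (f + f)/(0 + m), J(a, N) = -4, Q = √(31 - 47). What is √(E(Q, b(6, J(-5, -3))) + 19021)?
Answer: √171033/3 ≈ 137.85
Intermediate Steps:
Q = 4*I (Q = √(-16) = 4*I ≈ 4.0*I)
b(m, f) = 2*f/m (b(m, f) = (2*f)/m = 2*f/m)
E(A, u) = u + A² (E(A, u) = A² + u = u + A²)
√(E(Q, b(6, J(-5, -3))) + 19021) = √((2*(-4)/6 + (4*I)²) + 19021) = √((2*(-4)*(⅙) - 16) + 19021) = √((-4/3 - 16) + 19021) = √(-52/3 + 19021) = √(57011/3) = √171033/3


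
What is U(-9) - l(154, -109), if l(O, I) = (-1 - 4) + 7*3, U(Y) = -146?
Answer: -162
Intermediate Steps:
l(O, I) = 16 (l(O, I) = -5 + 21 = 16)
U(-9) - l(154, -109) = -146 - 1*16 = -146 - 16 = -162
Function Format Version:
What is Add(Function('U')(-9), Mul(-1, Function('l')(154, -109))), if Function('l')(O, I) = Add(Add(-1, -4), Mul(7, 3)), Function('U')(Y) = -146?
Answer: -162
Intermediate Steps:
Function('l')(O, I) = 16 (Function('l')(O, I) = Add(-5, 21) = 16)
Add(Function('U')(-9), Mul(-1, Function('l')(154, -109))) = Add(-146, Mul(-1, 16)) = Add(-146, -16) = -162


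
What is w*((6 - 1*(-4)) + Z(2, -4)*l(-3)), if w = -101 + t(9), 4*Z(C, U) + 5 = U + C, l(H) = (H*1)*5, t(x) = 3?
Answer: -7105/2 ≈ -3552.5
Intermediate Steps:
l(H) = 5*H (l(H) = H*5 = 5*H)
Z(C, U) = -5/4 + C/4 + U/4 (Z(C, U) = -5/4 + (U + C)/4 = -5/4 + (C + U)/4 = -5/4 + (C/4 + U/4) = -5/4 + C/4 + U/4)
w = -98 (w = -101 + 3 = -98)
w*((6 - 1*(-4)) + Z(2, -4)*l(-3)) = -98*((6 - 1*(-4)) + (-5/4 + (¼)*2 + (¼)*(-4))*(5*(-3))) = -98*((6 + 4) + (-5/4 + ½ - 1)*(-15)) = -98*(10 - 7/4*(-15)) = -98*(10 + 105/4) = -98*145/4 = -7105/2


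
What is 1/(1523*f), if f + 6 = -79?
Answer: -1/129455 ≈ -7.7247e-6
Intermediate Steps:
f = -85 (f = -6 - 79 = -85)
1/(1523*f) = 1/(1523*(-85)) = 1/(-129455) = -1/129455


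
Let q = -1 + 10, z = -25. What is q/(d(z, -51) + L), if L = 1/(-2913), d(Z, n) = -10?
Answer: -26217/29131 ≈ -0.89997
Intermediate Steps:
L = -1/2913 ≈ -0.00034329
q = 9
q/(d(z, -51) + L) = 9/(-10 - 1/2913) = 9/(-29131/2913) = 9*(-2913/29131) = -26217/29131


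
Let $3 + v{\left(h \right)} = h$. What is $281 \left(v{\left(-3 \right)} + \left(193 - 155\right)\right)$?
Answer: $8992$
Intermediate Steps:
$v{\left(h \right)} = -3 + h$
$281 \left(v{\left(-3 \right)} + \left(193 - 155\right)\right) = 281 \left(\left(-3 - 3\right) + \left(193 - 155\right)\right) = 281 \left(-6 + \left(193 - 155\right)\right) = 281 \left(-6 + 38\right) = 281 \cdot 32 = 8992$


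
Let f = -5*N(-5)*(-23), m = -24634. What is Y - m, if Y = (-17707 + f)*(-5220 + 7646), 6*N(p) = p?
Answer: -129495119/3 ≈ -4.3165e+7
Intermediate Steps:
N(p) = p/6
f = -575/6 (f = -5*(-5)/6*(-23) = -5*(-⅚)*(-23) = (25/6)*(-23) = -575/6 ≈ -95.833)
Y = -129569021/3 (Y = (-17707 - 575/6)*(-5220 + 7646) = -106817/6*2426 = -129569021/3 ≈ -4.3190e+7)
Y - m = -129569021/3 - 1*(-24634) = -129569021/3 + 24634 = -129495119/3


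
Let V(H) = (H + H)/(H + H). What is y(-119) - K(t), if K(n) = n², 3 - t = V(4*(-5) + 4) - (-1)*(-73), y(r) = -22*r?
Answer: -3007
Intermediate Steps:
V(H) = 1 (V(H) = (2*H)/((2*H)) = (2*H)*(1/(2*H)) = 1)
t = 75 (t = 3 - (1 - (-1)*(-73)) = 3 - (1 - 1*73) = 3 - (1 - 73) = 3 - 1*(-72) = 3 + 72 = 75)
y(-119) - K(t) = -22*(-119) - 1*75² = 2618 - 1*5625 = 2618 - 5625 = -3007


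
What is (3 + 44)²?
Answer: 2209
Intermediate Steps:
(3 + 44)² = 47² = 2209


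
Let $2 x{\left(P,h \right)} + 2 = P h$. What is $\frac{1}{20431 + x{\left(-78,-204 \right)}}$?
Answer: $\frac{1}{28386} \approx 3.5229 \cdot 10^{-5}$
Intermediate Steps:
$x{\left(P,h \right)} = -1 + \frac{P h}{2}$
$\frac{1}{20431 + x{\left(-78,-204 \right)}} = \frac{1}{20431 - \left(1 + 39 \left(-204\right)\right)} = \frac{1}{20431 + \left(-1 + 7956\right)} = \frac{1}{20431 + 7955} = \frac{1}{28386}$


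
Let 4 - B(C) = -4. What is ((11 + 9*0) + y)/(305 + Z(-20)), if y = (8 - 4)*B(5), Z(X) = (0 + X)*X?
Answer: 43/705 ≈ 0.060993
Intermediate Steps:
Z(X) = X² (Z(X) = X*X = X²)
B(C) = 8 (B(C) = 4 - 1*(-4) = 4 + 4 = 8)
y = 32 (y = (8 - 4)*8 = 4*8 = 32)
((11 + 9*0) + y)/(305 + Z(-20)) = ((11 + 9*0) + 32)/(305 + (-20)²) = ((11 + 0) + 32)/(305 + 400) = (11 + 32)/705 = 43*(1/705) = 43/705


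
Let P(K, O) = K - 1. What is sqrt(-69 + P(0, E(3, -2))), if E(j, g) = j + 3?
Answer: I*sqrt(70) ≈ 8.3666*I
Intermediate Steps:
E(j, g) = 3 + j
P(K, O) = -1 + K
sqrt(-69 + P(0, E(3, -2))) = sqrt(-69 + (-1 + 0)) = sqrt(-69 - 1) = sqrt(-70) = I*sqrt(70)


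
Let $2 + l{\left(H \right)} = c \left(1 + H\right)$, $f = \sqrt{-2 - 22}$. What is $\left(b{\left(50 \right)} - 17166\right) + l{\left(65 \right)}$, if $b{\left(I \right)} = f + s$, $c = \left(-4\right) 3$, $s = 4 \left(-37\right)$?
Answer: $-18108 + 2 i \sqrt{6} \approx -18108.0 + 4.899 i$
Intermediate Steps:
$f = 2 i \sqrt{6}$ ($f = \sqrt{-24} = 2 i \sqrt{6} \approx 4.899 i$)
$s = -148$
$c = -12$
$b{\left(I \right)} = -148 + 2 i \sqrt{6}$ ($b{\left(I \right)} = 2 i \sqrt{6} - 148 = -148 + 2 i \sqrt{6}$)
$l{\left(H \right)} = -14 - 12 H$ ($l{\left(H \right)} = -2 - 12 \left(1 + H\right) = -2 - \left(12 + 12 H\right) = -14 - 12 H$)
$\left(b{\left(50 \right)} - 17166\right) + l{\left(65 \right)} = \left(\left(-148 + 2 i \sqrt{6}\right) - 17166\right) - 794 = \left(-17314 + 2 i \sqrt{6}\right) - 794 = -18108 + 2 i \sqrt{6}$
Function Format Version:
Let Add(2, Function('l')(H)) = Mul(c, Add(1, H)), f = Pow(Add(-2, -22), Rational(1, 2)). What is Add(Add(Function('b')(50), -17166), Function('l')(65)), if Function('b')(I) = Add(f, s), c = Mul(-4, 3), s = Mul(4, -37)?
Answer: Add(-18108, Mul(2, I, Pow(6, Rational(1, 2)))) ≈ Add(-18108., Mul(4.8990, I))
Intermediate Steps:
f = Mul(2, I, Pow(6, Rational(1, 2))) (f = Pow(-24, Rational(1, 2)) = Mul(2, I, Pow(6, Rational(1, 2))) ≈ Mul(4.8990, I))
s = -148
c = -12
Function('b')(I) = Add(-148, Mul(2, I, Pow(6, Rational(1, 2)))) (Function('b')(I) = Add(Mul(2, I, Pow(6, Rational(1, 2))), -148) = Add(-148, Mul(2, I, Pow(6, Rational(1, 2)))))
Function('l')(H) = Add(-14, Mul(-12, H)) (Function('l')(H) = Add(-2, Mul(-12, Add(1, H))) = Add(-2, Add(-12, Mul(-12, H))) = Add(-14, Mul(-12, H)))
Add(Add(Function('b')(50), -17166), Function('l')(65)) = Add(Add(Add(-148, Mul(2, I, Pow(6, Rational(1, 2)))), -17166), Add(-14, Mul(-12, 65))) = Add(Add(-17314, Mul(2, I, Pow(6, Rational(1, 2)))), Add(-14, -780)) = Add(Add(-17314, Mul(2, I, Pow(6, Rational(1, 2)))), -794) = Add(-18108, Mul(2, I, Pow(6, Rational(1, 2))))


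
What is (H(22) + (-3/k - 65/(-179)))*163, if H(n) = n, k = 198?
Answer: 43035097/11814 ≈ 3642.7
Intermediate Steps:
(H(22) + (-3/k - 65/(-179)))*163 = (22 + (-3/198 - 65/(-179)))*163 = (22 + (-3*1/198 - 65*(-1/179)))*163 = (22 + (-1/66 + 65/179))*163 = (22 + 4111/11814)*163 = (264019/11814)*163 = 43035097/11814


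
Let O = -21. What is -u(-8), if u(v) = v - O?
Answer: -13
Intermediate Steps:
u(v) = 21 + v (u(v) = v - 1*(-21) = v + 21 = 21 + v)
-u(-8) = -(21 - 8) = -1*13 = -13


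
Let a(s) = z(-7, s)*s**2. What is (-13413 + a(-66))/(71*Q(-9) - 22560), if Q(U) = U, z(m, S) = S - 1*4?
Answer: 106111/7733 ≈ 13.722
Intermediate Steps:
z(m, S) = -4 + S (z(m, S) = S - 4 = -4 + S)
a(s) = s**2*(-4 + s) (a(s) = (-4 + s)*s**2 = s**2*(-4 + s))
(-13413 + a(-66))/(71*Q(-9) - 22560) = (-13413 + (-66)**2*(-4 - 66))/(71*(-9) - 22560) = (-13413 + 4356*(-70))/(-639 - 22560) = (-13413 - 304920)/(-23199) = -318333*(-1/23199) = 106111/7733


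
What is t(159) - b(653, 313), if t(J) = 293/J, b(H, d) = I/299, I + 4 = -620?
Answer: 14371/3657 ≈ 3.9297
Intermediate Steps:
I = -624 (I = -4 - 620 = -624)
b(H, d) = -48/23 (b(H, d) = -624/299 = -624*1/299 = -48/23)
t(159) - b(653, 313) = 293/159 - 1*(-48/23) = 293*(1/159) + 48/23 = 293/159 + 48/23 = 14371/3657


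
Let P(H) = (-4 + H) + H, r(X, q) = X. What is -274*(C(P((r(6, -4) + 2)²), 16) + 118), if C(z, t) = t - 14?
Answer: -32880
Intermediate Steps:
P(H) = -4 + 2*H
C(z, t) = -14 + t
-274*(C(P((r(6, -4) + 2)²), 16) + 118) = -274*((-14 + 16) + 118) = -274*(2 + 118) = -274*120 = -32880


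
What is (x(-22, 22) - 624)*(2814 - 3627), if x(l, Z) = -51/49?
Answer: 24899751/49 ≈ 5.0816e+5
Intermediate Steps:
x(l, Z) = -51/49 (x(l, Z) = -51*1/49 = -51/49)
(x(-22, 22) - 624)*(2814 - 3627) = (-51/49 - 624)*(2814 - 3627) = -30627/49*(-813) = 24899751/49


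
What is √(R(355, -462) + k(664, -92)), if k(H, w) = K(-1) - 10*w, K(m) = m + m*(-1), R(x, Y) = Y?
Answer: √458 ≈ 21.401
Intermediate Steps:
K(m) = 0 (K(m) = m - m = 0)
k(H, w) = -10*w (k(H, w) = 0 - 10*w = -10*w)
√(R(355, -462) + k(664, -92)) = √(-462 - 10*(-92)) = √(-462 + 920) = √458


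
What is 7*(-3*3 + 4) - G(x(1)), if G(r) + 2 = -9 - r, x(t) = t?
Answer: -23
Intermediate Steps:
G(r) = -11 - r (G(r) = -2 + (-9 - r) = -11 - r)
7*(-3*3 + 4) - G(x(1)) = 7*(-3*3 + 4) - (-11 - 1*1) = 7*(-9 + 4) - (-11 - 1) = 7*(-5) - 1*(-12) = -35 + 12 = -23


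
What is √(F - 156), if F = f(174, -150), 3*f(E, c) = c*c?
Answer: 12*√51 ≈ 85.697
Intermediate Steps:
f(E, c) = c²/3 (f(E, c) = (c*c)/3 = c²/3)
F = 7500 (F = (⅓)*(-150)² = (⅓)*22500 = 7500)
√(F - 156) = √(7500 - 156) = √7344 = 12*√51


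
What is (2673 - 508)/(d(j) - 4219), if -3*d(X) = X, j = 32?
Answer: -6495/12689 ≈ -0.51186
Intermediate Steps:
d(X) = -X/3
(2673 - 508)/(d(j) - 4219) = (2673 - 508)/(-⅓*32 - 4219) = 2165/(-32/3 - 4219) = 2165/(-12689/3) = 2165*(-3/12689) = -6495/12689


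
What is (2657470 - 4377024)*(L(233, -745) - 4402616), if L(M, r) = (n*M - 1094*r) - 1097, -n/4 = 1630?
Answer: 8783211862022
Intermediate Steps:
n = -6520 (n = -4*1630 = -6520)
L(M, r) = -1097 - 6520*M - 1094*r (L(M, r) = (-6520*M - 1094*r) - 1097 = -1097 - 6520*M - 1094*r)
(2657470 - 4377024)*(L(233, -745) - 4402616) = (2657470 - 4377024)*((-1097 - 6520*233 - 1094*(-745)) - 4402616) = -1719554*((-1097 - 1519160 + 815030) - 4402616) = -1719554*(-705227 - 4402616) = -1719554*(-5107843) = 8783211862022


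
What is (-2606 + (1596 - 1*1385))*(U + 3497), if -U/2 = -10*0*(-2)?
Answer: -8375315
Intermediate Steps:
U = 0 (U = -2*(-10*0)*(-2) = -0*(-2) = -2*0 = 0)
(-2606 + (1596 - 1*1385))*(U + 3497) = (-2606 + (1596 - 1*1385))*(0 + 3497) = (-2606 + (1596 - 1385))*3497 = (-2606 + 211)*3497 = -2395*3497 = -8375315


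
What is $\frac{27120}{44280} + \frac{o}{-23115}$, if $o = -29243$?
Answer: $\frac{5338219}{2843145} \approx 1.8776$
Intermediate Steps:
$\frac{27120}{44280} + \frac{o}{-23115} = \frac{27120}{44280} - \frac{29243}{-23115} = 27120 \cdot \frac{1}{44280} - - \frac{29243}{23115} = \frac{226}{369} + \frac{29243}{23115} = \frac{5338219}{2843145}$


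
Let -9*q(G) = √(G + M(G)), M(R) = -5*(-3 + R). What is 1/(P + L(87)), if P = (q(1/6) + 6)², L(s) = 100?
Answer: 8041113/1093509625 + 26244*√129/1093509625 ≈ 0.0076261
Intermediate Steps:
M(R) = 15 - 5*R
q(G) = -√(15 - 4*G)/9 (q(G) = -√(G + (15 - 5*G))/9 = -√(15 - 4*G)/9)
P = (6 - √129/27)² (P = (-√(15 - 4/6)/9 + 6)² = (-√(15 - 4*⅙)/9 + 6)² = (-√(15 - ⅔)/9 + 6)² = (-√129/27 + 6)² = (6 - √129/27)² ≈ 31.129)
1/(P + L(87)) = 1/((162 - √129)²/729 + 100) = 1/(100 + (162 - √129)²/729)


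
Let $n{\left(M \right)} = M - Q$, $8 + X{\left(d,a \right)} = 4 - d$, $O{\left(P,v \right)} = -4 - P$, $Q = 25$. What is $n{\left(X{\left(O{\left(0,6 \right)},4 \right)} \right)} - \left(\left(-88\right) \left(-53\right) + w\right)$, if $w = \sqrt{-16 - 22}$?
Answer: $-4689 - i \sqrt{38} \approx -4689.0 - 6.1644 i$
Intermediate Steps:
$w = i \sqrt{38}$ ($w = \sqrt{-38} = i \sqrt{38} \approx 6.1644 i$)
$X{\left(d,a \right)} = -4 - d$ ($X{\left(d,a \right)} = -8 - \left(-4 + d\right) = -4 - d$)
$n{\left(M \right)} = -25 + M$ ($n{\left(M \right)} = M - 25 = -25 + M$)
$n{\left(X{\left(O{\left(0,6 \right)},4 \right)} \right)} - \left(\left(-88\right) \left(-53\right) + w\right) = \left(-25 - 0\right) - \left(\left(-88\right) \left(-53\right) + i \sqrt{38}\right) = \left(-25 - 0\right) - \left(4664 + i \sqrt{38}\right) = \left(-25 + \left(-4 + 4\right)\right) - \left(4664 + i \sqrt{38}\right) = \left(-25 + 0\right) - \left(4664 + i \sqrt{38}\right) = -25 - \left(4664 + i \sqrt{38}\right) = -4689 - i \sqrt{38}$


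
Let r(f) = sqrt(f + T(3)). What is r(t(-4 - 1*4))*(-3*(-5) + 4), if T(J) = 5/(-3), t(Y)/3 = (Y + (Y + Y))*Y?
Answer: 19*sqrt(5169)/3 ≈ 455.34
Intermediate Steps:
t(Y) = 9*Y**2 (t(Y) = 3*((Y + (Y + Y))*Y) = 3*((Y + 2*Y)*Y) = 3*((3*Y)*Y) = 3*(3*Y**2) = 9*Y**2)
T(J) = -5/3 (T(J) = 5*(-1/3) = -5/3)
r(f) = sqrt(-5/3 + f) (r(f) = sqrt(f - 5/3) = sqrt(-5/3 + f))
r(t(-4 - 1*4))*(-3*(-5) + 4) = (sqrt(-15 + 9*(9*(-4 - 1*4)**2))/3)*(-3*(-5) + 4) = (sqrt(-15 + 9*(9*(-4 - 4)**2))/3)*(15 + 4) = (sqrt(-15 + 9*(9*(-8)**2))/3)*19 = (sqrt(-15 + 9*(9*64))/3)*19 = (sqrt(-15 + 9*576)/3)*19 = (sqrt(-15 + 5184)/3)*19 = (sqrt(5169)/3)*19 = 19*sqrt(5169)/3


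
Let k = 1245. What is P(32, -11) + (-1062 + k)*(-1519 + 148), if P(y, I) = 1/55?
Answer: -13799114/55 ≈ -2.5089e+5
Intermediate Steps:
P(y, I) = 1/55
P(32, -11) + (-1062 + k)*(-1519 + 148) = 1/55 + (-1062 + 1245)*(-1519 + 148) = 1/55 + 183*(-1371) = 1/55 - 250893 = -13799114/55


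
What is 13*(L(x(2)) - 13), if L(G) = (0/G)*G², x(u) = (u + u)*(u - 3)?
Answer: -169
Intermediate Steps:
x(u) = 2*u*(-3 + u) (x(u) = (2*u)*(-3 + u) = 2*u*(-3 + u))
L(G) = 0 (L(G) = 0*G² = 0)
13*(L(x(2)) - 13) = 13*(0 - 13) = 13*(-13) = -169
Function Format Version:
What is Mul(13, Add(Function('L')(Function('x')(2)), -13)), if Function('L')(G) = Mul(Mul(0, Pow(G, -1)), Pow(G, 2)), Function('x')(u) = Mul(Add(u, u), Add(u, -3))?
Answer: -169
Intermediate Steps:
Function('x')(u) = Mul(2, u, Add(-3, u)) (Function('x')(u) = Mul(Mul(2, u), Add(-3, u)) = Mul(2, u, Add(-3, u)))
Function('L')(G) = 0 (Function('L')(G) = Mul(0, Pow(G, 2)) = 0)
Mul(13, Add(Function('L')(Function('x')(2)), -13)) = Mul(13, Add(0, -13)) = Mul(13, -13) = -169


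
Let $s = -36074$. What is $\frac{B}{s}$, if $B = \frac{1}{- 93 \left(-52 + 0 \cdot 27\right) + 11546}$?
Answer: $- \frac{1}{590964268} \approx -1.6922 \cdot 10^{-9}$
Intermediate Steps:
$B = \frac{1}{16382}$ ($B = \frac{1}{- 93 \left(-52 + 0\right) + 11546} = \frac{1}{\left(-93\right) \left(-52\right) + 11546} = \frac{1}{4836 + 11546} = \frac{1}{16382} \approx 6.1043 \cdot 10^{-5}$)
$\frac{B}{s} = \frac{1}{16382 \left(-36074\right)} = \frac{1}{16382} \left(- \frac{1}{36074}\right) = - \frac{1}{590964268}$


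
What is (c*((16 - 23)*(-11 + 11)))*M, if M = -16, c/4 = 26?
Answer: 0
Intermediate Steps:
c = 104 (c = 4*26 = 104)
(c*((16 - 23)*(-11 + 11)))*M = (104*((16 - 23)*(-11 + 11)))*(-16) = (104*(-7*0))*(-16) = (104*0)*(-16) = 0*(-16) = 0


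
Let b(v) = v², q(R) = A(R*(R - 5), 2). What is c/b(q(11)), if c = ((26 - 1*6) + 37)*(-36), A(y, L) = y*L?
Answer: -57/484 ≈ -0.11777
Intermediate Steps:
A(y, L) = L*y
q(R) = 2*R*(-5 + R) (q(R) = 2*(R*(R - 5)) = 2*(R*(-5 + R)) = 2*R*(-5 + R))
c = -2052 (c = ((26 - 6) + 37)*(-36) = (20 + 37)*(-36) = 57*(-36) = -2052)
c/b(q(11)) = -2052*1/(484*(-5 + 11)²) = -2052/((2*11*6)²) = -2052/(132²) = -2052/17424 = -2052*1/17424 = -57/484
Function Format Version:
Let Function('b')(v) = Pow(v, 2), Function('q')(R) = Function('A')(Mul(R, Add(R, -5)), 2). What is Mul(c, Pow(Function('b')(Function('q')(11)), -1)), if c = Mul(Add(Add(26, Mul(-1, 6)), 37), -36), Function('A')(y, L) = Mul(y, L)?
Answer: Rational(-57, 484) ≈ -0.11777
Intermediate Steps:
Function('A')(y, L) = Mul(L, y)
Function('q')(R) = Mul(2, R, Add(-5, R)) (Function('q')(R) = Mul(2, Mul(R, Add(R, -5))) = Mul(2, Mul(R, Add(-5, R))) = Mul(2, R, Add(-5, R)))
c = -2052 (c = Mul(Add(Add(26, -6), 37), -36) = Mul(Add(20, 37), -36) = Mul(57, -36) = -2052)
Mul(c, Pow(Function('b')(Function('q')(11)), -1)) = Mul(-2052, Pow(Pow(Mul(2, 11, Add(-5, 11)), 2), -1)) = Mul(-2052, Pow(Pow(Mul(2, 11, 6), 2), -1)) = Mul(-2052, Pow(Pow(132, 2), -1)) = Mul(-2052, Pow(17424, -1)) = Mul(-2052, Rational(1, 17424)) = Rational(-57, 484)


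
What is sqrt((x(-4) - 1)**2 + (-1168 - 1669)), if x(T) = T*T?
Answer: 2*I*sqrt(653) ≈ 51.108*I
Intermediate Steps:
x(T) = T**2
sqrt((x(-4) - 1)**2 + (-1168 - 1669)) = sqrt(((-4)**2 - 1)**2 + (-1168 - 1669)) = sqrt((16 - 1)**2 - 2837) = sqrt(15**2 - 2837) = sqrt(225 - 2837) = sqrt(-2612) = 2*I*sqrt(653)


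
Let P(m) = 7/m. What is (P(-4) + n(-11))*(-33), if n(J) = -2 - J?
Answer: -957/4 ≈ -239.25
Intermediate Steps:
(P(-4) + n(-11))*(-33) = (7/(-4) + (-2 - 1*(-11)))*(-33) = (7*(-1/4) + (-2 + 11))*(-33) = (-7/4 + 9)*(-33) = (29/4)*(-33) = -957/4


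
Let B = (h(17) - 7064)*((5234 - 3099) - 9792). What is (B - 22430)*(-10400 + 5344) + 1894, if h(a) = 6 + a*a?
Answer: -261940250074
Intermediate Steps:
h(a) = 6 + a²
B = 51830233 (B = ((6 + 17²) - 7064)*((5234 - 3099) - 9792) = ((6 + 289) - 7064)*(2135 - 9792) = (295 - 7064)*(-7657) = -6769*(-7657) = 51830233)
(B - 22430)*(-10400 + 5344) + 1894 = (51830233 - 22430)*(-10400 + 5344) + 1894 = 51807803*(-5056) + 1894 = -261940251968 + 1894 = -261940250074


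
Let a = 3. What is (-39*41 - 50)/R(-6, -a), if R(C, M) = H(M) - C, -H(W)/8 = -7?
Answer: -1649/62 ≈ -26.597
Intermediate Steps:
H(W) = 56 (H(W) = -8*(-7) = 56)
R(C, M) = 56 - C
(-39*41 - 50)/R(-6, -a) = (-39*41 - 50)/(56 - 1*(-6)) = (-1599 - 50)/(56 + 6) = -1649/62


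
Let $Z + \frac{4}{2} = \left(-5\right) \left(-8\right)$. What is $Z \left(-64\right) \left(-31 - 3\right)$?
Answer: $82688$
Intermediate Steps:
$Z = 38$ ($Z = -2 - -40 = -2 + 40 = 38$)
$Z \left(-64\right) \left(-31 - 3\right) = 38 \left(-64\right) \left(-31 - 3\right) = \left(-2432\right) \left(-34\right) = 82688$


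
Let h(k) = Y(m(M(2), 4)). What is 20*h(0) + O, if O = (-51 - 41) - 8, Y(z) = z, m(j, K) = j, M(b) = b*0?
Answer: -100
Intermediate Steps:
M(b) = 0
h(k) = 0
O = -100 (O = -92 - 8 = -100)
20*h(0) + O = 20*0 - 100 = 0 - 100 = -100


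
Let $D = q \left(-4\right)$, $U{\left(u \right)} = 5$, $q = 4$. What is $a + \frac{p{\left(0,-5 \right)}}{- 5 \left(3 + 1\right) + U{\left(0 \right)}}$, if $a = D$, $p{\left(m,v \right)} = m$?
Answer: $-16$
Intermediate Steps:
$D = -16$ ($D = 4 \left(-4\right) = -16$)
$a = -16$
$a + \frac{p{\left(0,-5 \right)}}{- 5 \left(3 + 1\right) + U{\left(0 \right)}} = -16 + \frac{0}{- 5 \left(3 + 1\right) + 5} = -16 + \frac{0}{\left(-5\right) 4 + 5} = -16 + \frac{0}{-20 + 5} = -16 + \frac{0}{-15} = -16 + 0 \left(- \frac{1}{15}\right) = -16 + 0 = -16$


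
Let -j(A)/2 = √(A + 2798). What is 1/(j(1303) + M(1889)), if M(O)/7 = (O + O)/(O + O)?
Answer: -7/16355 - 2*√4101/16355 ≈ -0.0082591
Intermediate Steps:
M(O) = 7 (M(O) = 7*((O + O)/(O + O)) = 7*((2*O)/((2*O))) = 7*((2*O)*(1/(2*O))) = 7*1 = 7)
j(A) = -2*√(2798 + A) (j(A) = -2*√(A + 2798) = -2*√(2798 + A))
1/(j(1303) + M(1889)) = 1/(-2*√(2798 + 1303) + 7) = 1/(-2*√4101 + 7) = 1/(7 - 2*√4101)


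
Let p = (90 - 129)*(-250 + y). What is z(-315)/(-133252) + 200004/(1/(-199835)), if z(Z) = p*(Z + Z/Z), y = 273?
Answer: -2662894598967669/66626 ≈ -3.9968e+10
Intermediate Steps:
p = -897 (p = (90 - 129)*(-250 + 273) = -39*23 = -897)
z(Z) = -897 - 897*Z (z(Z) = -897*(Z + Z/Z) = -897*(Z + 1) = -897*(1 + Z) = -897 - 897*Z)
z(-315)/(-133252) + 200004/(1/(-199835)) = (-897 - 897*(-315))/(-133252) + 200004/(1/(-199835)) = (-897 + 282555)*(-1/133252) + 200004/(-1/199835) = 281658*(-1/133252) + 200004*(-199835) = -140829/66626 - 39967799340 = -2662894598967669/66626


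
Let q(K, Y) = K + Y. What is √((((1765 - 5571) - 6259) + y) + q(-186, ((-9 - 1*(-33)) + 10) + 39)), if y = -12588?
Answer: I*√22766 ≈ 150.88*I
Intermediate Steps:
√((((1765 - 5571) - 6259) + y) + q(-186, ((-9 - 1*(-33)) + 10) + 39)) = √((((1765 - 5571) - 6259) - 12588) + (-186 + (((-9 - 1*(-33)) + 10) + 39))) = √(((-3806 - 6259) - 12588) + (-186 + (((-9 + 33) + 10) + 39))) = √((-10065 - 12588) + (-186 + ((24 + 10) + 39))) = √(-22653 + (-186 + (34 + 39))) = √(-22653 + (-186 + 73)) = √(-22653 - 113) = √(-22766) = I*√22766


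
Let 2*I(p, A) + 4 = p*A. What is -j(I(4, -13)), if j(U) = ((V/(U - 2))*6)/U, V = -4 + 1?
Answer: 3/140 ≈ 0.021429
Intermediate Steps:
I(p, A) = -2 + A*p/2 (I(p, A) = -2 + (p*A)/2 = -2 + (A*p)/2 = -2 + A*p/2)
V = -3
j(U) = -18/(U*(-2 + U)) (j(U) = ((-3/(U - 2))*6)/U = ((-3/(-2 + U))*6)/U = (-3/(-2 + U)*6)/U = (-18/(-2 + U))/U = -18/(U*(-2 + U)))
-j(I(4, -13)) = -(-18)/((-2 + (½)*(-13)*4)*(-2 + (-2 + (½)*(-13)*4))) = -(-18)/((-2 - 26)*(-2 + (-2 - 26))) = -(-18)/((-28)*(-2 - 28)) = -(-18)*(-1)/(28*(-30)) = -(-18)*(-1)*(-1)/(28*30) = -1*(-3/140) = 3/140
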